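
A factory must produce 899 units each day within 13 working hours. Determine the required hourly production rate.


Formula: Production Rate = Daily Demand / Available Hours
Rate = 899 units/day / 13 hours/day
Rate = 69.2 units/hour

69.2 units/hour


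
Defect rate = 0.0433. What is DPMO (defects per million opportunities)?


DPMO = defect_rate * 1000000 = 0.0433 * 1000000

43300


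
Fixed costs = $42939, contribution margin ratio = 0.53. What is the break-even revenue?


Formula: BER = Fixed Costs / Contribution Margin Ratio
BER = $42939 / 0.53
BER = $81016.98 (to the nearest cent)

$81016.98


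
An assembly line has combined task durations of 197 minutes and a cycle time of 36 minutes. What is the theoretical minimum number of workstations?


Formula: N_min = ceil(Sum of Task Times / Cycle Time)
N_min = ceil(197 min / 36 min) = ceil(5.4722)
N_min = 6 stations

6


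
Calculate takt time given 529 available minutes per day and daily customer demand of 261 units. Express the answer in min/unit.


Formula: Takt Time = Available Production Time / Customer Demand
Takt = 529 min/day / 261 units/day
Takt = 2.03 min/unit

2.03 min/unit


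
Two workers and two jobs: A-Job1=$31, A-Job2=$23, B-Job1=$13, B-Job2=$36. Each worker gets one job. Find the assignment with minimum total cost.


Option 1: A->1 + B->2 = $31 + $36 = $67
Option 2: A->2 + B->1 = $23 + $13 = $36
Min cost = min($67, $36) = $36

$36


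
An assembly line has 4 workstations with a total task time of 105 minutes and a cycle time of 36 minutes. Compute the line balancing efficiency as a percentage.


Formula: Efficiency = Sum of Task Times / (N_stations * CT) * 100
Total station capacity = 4 stations * 36 min = 144 min
Efficiency = 105 / 144 * 100 = 72.9%

72.9%


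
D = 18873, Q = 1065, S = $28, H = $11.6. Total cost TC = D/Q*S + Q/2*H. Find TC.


TC = 18873/1065 * 28 + 1065/2 * 11.6

$6673.19


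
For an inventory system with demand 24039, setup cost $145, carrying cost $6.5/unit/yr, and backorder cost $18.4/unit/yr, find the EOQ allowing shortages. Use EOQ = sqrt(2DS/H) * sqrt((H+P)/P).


Formula: EOQ* = sqrt(2DS/H) * sqrt((H+P)/P)
Base EOQ = sqrt(2*24039*145/6.5) = 1035.62 units
Correction = sqrt((6.5+18.4)/18.4) = 1.1633
EOQ* = 1035.62 * 1.1633 = 1204.7 units

1204.7 units


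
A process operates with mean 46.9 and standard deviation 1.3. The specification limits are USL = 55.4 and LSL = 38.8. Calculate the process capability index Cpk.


Cpu = (55.4 - 46.9) / (3 * 1.3) = 2.18
Cpl = (46.9 - 38.8) / (3 * 1.3) = 2.08
Cpk = min(2.18, 2.08) = 2.08

2.08


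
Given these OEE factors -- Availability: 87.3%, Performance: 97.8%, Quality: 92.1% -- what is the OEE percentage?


Formula: OEE = Availability * Performance * Quality / 10000
A * P = 87.3% * 97.8% / 100 = 85.38%
OEE = 85.38% * 92.1% / 100 = 78.6%

78.6%


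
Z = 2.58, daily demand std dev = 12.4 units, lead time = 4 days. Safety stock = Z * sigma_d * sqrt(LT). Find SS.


Formula: SS = z * sigma_d * sqrt(LT)
sqrt(LT) = sqrt(4) = 2.0
SS = 2.58 * 12.4 * 2.0
SS = 64.0 units

64.0 units


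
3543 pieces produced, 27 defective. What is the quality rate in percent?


Formula: Quality Rate = Good Pieces / Total Pieces * 100
Good pieces = 3543 - 27 = 3516
QR = 3516 / 3543 * 100 = 99.2%

99.2%


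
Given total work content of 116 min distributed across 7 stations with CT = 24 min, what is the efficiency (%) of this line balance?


Formula: Efficiency = Sum of Task Times / (N_stations * CT) * 100
Total station capacity = 7 stations * 24 min = 168 min
Efficiency = 116 / 168 * 100 = 69.0%

69.0%


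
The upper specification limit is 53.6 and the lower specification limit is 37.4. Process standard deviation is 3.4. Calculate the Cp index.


Cp = (53.6 - 37.4) / (6 * 3.4)

0.79


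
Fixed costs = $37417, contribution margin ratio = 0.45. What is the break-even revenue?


Formula: BER = Fixed Costs / Contribution Margin Ratio
BER = $37417 / 0.45
BER = $83148.89 (to the nearest cent)

$83148.89


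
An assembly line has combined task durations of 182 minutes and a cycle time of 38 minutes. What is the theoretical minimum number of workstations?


Formula: N_min = ceil(Sum of Task Times / Cycle Time)
N_min = ceil(182 min / 38 min) = ceil(4.7895)
N_min = 5 stations

5


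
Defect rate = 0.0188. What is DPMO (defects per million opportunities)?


DPMO = defect_rate * 1000000 = 0.0188 * 1000000

18800


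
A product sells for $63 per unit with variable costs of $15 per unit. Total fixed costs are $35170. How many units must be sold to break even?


Formula: BEQ = Fixed Costs / (Price - Variable Cost)
Contribution margin = $63 - $15 = $48/unit
BEQ = ceil($35170 / $48/unit) = ceil(732.71) = 733 units

733 units


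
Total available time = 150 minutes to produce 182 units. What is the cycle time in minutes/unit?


Formula: CT = Available Time / Number of Units
CT = 150 min / 182 units
CT = 0.82 min/unit

0.82 min/unit


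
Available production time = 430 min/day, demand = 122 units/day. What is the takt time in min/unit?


Formula: Takt Time = Available Production Time / Customer Demand
Takt = 430 min/day / 122 units/day
Takt = 3.52 min/unit

3.52 min/unit


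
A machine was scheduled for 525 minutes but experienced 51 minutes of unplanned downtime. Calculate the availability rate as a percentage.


Formula: Availability = (Planned Time - Downtime) / Planned Time * 100
Uptime = 525 - 51 = 474 min
Availability = 474 / 525 * 100 = 90.3%

90.3%


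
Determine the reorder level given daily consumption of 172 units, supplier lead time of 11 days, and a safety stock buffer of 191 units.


Formula: ROP = (Daily Demand * Lead Time) + Safety Stock
Demand during lead time = 172 * 11 = 1892 units
ROP = 1892 + 191 = 2083 units

2083 units


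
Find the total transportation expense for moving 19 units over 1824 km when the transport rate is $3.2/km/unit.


TC = dist * cost * units = 1824 * 3.2 * 19 = $110899.20

$110899.20


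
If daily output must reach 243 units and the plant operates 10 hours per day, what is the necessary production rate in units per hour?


Formula: Production Rate = Daily Demand / Available Hours
Rate = 243 units/day / 10 hours/day
Rate = 24.3 units/hour

24.3 units/hour


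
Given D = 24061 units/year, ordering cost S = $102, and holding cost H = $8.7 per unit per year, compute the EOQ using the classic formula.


Formula: EOQ = sqrt(2 * D * S / H)
Numerator: 2 * 24061 * 102 = 4908444
2DS/H = 4908444 / 8.7 = 564189.0
EOQ = sqrt(564189.0) = 751.1 units

751.1 units


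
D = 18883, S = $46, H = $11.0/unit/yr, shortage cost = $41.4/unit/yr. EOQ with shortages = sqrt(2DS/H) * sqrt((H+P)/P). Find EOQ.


Formula: EOQ* = sqrt(2DS/H) * sqrt((H+P)/P)
Base EOQ = sqrt(2*18883*46/11.0) = 397.4 units
Correction = sqrt((11.0+41.4)/41.4) = 1.12503
EOQ* = 397.4 * 1.12503 = 447.1 units

447.1 units


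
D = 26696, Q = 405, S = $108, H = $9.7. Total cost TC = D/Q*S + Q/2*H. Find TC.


TC = 26696/405 * 108 + 405/2 * 9.7

$9083.18


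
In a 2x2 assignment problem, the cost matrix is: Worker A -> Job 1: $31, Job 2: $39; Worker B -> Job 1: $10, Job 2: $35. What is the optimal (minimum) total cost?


Option 1: A->1 + B->2 = $31 + $35 = $66
Option 2: A->2 + B->1 = $39 + $10 = $49
Min cost = min($66, $49) = $49

$49


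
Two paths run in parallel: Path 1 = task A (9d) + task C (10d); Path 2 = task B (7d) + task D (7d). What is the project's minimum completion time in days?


Path 1 = 9 + 10 = 19 days
Path 2 = 7 + 7 = 14 days
Duration = max(19, 14) = 19 days

19 days


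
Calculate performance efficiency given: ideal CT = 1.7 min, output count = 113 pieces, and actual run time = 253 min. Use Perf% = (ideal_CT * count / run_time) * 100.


Formula: Performance = (Ideal CT * Total Count) / Run Time * 100
Ideal output time = 1.7 * 113 = 192.1 min
Performance = 192.1 / 253 * 100 = 75.9%

75.9%


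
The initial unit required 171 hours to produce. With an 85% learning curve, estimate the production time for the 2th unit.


Formula: T_n = T_1 * (learning_rate)^(log2(n)) where learning_rate = rate/100
Doublings = log2(2) = 1
T_n = 171 * 0.85^1
T_n = 171 * 0.85 = 145.4 hours

145.4 hours


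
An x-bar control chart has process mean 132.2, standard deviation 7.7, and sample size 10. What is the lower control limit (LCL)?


LCL = 132.2 - 3 * 7.7 / sqrt(10)

124.9


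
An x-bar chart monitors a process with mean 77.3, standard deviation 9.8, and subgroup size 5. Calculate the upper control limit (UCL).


UCL = 77.3 + 3 * 9.8 / sqrt(5)

90.45


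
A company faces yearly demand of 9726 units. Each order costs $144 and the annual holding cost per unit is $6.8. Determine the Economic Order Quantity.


Formula: EOQ = sqrt(2 * D * S / H)
Numerator: 2 * 9726 * 144 = 2801088
2DS/H = 2801088 / 6.8 = 411924.7
EOQ = sqrt(411924.7) = 641.8 units

641.8 units


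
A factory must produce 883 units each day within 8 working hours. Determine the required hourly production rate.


Formula: Production Rate = Daily Demand / Available Hours
Rate = 883 units/day / 8 hours/day
Rate = 110.4 units/hour

110.4 units/hour


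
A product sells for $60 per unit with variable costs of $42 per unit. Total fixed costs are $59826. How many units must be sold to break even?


Formula: BEQ = Fixed Costs / (Price - Variable Cost)
Contribution margin = $60 - $42 = $18/unit
BEQ = ceil($59826 / $18/unit) = ceil(3323.67) = 3324 units

3324 units


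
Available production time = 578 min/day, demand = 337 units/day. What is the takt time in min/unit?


Formula: Takt Time = Available Production Time / Customer Demand
Takt = 578 min/day / 337 units/day
Takt = 1.72 min/unit

1.72 min/unit


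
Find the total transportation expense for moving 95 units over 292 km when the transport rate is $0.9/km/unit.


TC = dist * cost * units = 292 * 0.9 * 95 = $24966.00

$24966.00


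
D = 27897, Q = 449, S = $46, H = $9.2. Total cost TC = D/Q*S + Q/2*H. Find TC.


TC = 27897/449 * 46 + 449/2 * 9.2

$4923.44


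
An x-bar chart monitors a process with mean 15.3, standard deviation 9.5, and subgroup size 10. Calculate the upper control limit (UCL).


UCL = 15.3 + 3 * 9.5 / sqrt(10)

24.31


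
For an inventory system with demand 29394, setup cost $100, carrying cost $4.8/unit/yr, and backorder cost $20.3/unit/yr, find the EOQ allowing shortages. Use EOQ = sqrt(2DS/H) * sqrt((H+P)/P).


Formula: EOQ* = sqrt(2DS/H) * sqrt((H+P)/P)
Base EOQ = sqrt(2*29394*100/4.8) = 1106.68 units
Correction = sqrt((4.8+20.3)/20.3) = 1.11196
EOQ* = 1106.68 * 1.11196 = 1230.6 units

1230.6 units


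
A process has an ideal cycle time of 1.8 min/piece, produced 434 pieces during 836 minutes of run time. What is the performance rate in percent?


Formula: Performance = (Ideal CT * Total Count) / Run Time * 100
Ideal output time = 1.8 * 434 = 781.2 min
Performance = 781.2 / 836 * 100 = 93.4%

93.4%


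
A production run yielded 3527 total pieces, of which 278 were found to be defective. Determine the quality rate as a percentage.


Formula: Quality Rate = Good Pieces / Total Pieces * 100
Good pieces = 3527 - 278 = 3249
QR = 3249 / 3527 * 100 = 92.1%

92.1%


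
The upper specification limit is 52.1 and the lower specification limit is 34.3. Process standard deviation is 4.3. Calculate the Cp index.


Cp = (52.1 - 34.3) / (6 * 4.3)

0.69


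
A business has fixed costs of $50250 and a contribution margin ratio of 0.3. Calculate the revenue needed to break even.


Formula: BER = Fixed Costs / Contribution Margin Ratio
BER = $50250 / 0.3
BER = $167500.00 (to the nearest cent)

$167500.00


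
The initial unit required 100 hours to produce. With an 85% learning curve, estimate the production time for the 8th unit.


Formula: T_n = T_1 * (learning_rate)^(log2(n)) where learning_rate = rate/100
Doublings = log2(8) = 3
T_n = 100 * 0.85^3
T_n = 100 * 0.6141 = 61.4 hours

61.4 hours


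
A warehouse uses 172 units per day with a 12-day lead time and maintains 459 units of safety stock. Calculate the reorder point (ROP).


Formula: ROP = (Daily Demand * Lead Time) + Safety Stock
Demand during lead time = 172 * 12 = 2064 units
ROP = 2064 + 459 = 2523 units

2523 units


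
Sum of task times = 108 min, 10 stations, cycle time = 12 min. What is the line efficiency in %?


Formula: Efficiency = Sum of Task Times / (N_stations * CT) * 100
Total station capacity = 10 stations * 12 min = 120 min
Efficiency = 108 / 120 * 100 = 90.0%

90.0%


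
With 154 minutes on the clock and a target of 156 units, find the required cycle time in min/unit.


Formula: CT = Available Time / Number of Units
CT = 154 min / 156 units
CT = 0.99 min/unit

0.99 min/unit


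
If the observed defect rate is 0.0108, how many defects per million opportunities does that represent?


DPMO = defect_rate * 1000000 = 0.0108 * 1000000

10800


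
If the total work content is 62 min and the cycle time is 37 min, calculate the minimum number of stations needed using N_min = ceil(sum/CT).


Formula: N_min = ceil(Sum of Task Times / Cycle Time)
N_min = ceil(62 min / 37 min) = ceil(1.6757)
N_min = 2 stations

2


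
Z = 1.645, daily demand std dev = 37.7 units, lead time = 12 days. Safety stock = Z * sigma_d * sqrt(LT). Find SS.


Formula: SS = z * sigma_d * sqrt(LT)
sqrt(LT) = sqrt(12) = 3.4641
SS = 1.645 * 37.7 * 3.4641
SS = 214.8 units

214.8 units


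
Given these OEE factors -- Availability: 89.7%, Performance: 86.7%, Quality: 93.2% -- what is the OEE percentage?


Formula: OEE = Availability * Performance * Quality / 10000
A * P = 89.7% * 86.7% / 100 = 77.77%
OEE = 77.77% * 93.2% / 100 = 72.5%

72.5%


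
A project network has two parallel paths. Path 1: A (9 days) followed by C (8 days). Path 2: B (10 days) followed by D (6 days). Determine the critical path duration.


Path 1 = 9 + 8 = 17 days
Path 2 = 10 + 6 = 16 days
Duration = max(17, 16) = 17 days

17 days


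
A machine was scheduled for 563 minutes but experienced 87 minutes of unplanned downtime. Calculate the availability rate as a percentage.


Formula: Availability = (Planned Time - Downtime) / Planned Time * 100
Uptime = 563 - 87 = 476 min
Availability = 476 / 563 * 100 = 84.5%

84.5%


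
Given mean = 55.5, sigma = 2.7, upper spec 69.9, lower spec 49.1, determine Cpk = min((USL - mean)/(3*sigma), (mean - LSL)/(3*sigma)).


Cpu = (69.9 - 55.5) / (3 * 2.7) = 1.78
Cpl = (55.5 - 49.1) / (3 * 2.7) = 0.79
Cpk = min(1.78, 0.79) = 0.79

0.79


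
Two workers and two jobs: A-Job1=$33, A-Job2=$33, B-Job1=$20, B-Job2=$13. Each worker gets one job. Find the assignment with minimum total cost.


Option 1: A->1 + B->2 = $33 + $13 = $46
Option 2: A->2 + B->1 = $33 + $20 = $53
Min cost = min($46, $53) = $46

$46


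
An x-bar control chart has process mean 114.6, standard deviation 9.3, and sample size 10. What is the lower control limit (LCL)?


LCL = 114.6 - 3 * 9.3 / sqrt(10)

105.78


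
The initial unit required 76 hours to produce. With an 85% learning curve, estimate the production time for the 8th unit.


Formula: T_n = T_1 * (learning_rate)^(log2(n)) where learning_rate = rate/100
Doublings = log2(8) = 3
T_n = 76 * 0.85^3
T_n = 76 * 0.6141 = 46.7 hours

46.7 hours


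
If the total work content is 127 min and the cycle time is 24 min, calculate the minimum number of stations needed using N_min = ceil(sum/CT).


Formula: N_min = ceil(Sum of Task Times / Cycle Time)
N_min = ceil(127 min / 24 min) = ceil(5.2917)
N_min = 6 stations

6


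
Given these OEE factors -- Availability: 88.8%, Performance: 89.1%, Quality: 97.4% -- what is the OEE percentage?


Formula: OEE = Availability * Performance * Quality / 10000
A * P = 88.8% * 89.1% / 100 = 79.12%
OEE = 79.12% * 97.4% / 100 = 77.1%

77.1%


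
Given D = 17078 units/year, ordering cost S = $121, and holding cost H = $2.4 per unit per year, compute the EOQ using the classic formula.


Formula: EOQ = sqrt(2 * D * S / H)
Numerator: 2 * 17078 * 121 = 4132876
2DS/H = 4132876 / 2.4 = 1722031.7
EOQ = sqrt(1722031.7) = 1312.3 units

1312.3 units


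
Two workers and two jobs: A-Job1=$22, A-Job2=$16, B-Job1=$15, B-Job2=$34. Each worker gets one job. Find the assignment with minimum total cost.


Option 1: A->1 + B->2 = $22 + $34 = $56
Option 2: A->2 + B->1 = $16 + $15 = $31
Min cost = min($56, $31) = $31

$31


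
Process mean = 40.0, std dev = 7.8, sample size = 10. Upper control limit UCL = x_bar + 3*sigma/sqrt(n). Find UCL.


UCL = 40.0 + 3 * 7.8 / sqrt(10)

47.4


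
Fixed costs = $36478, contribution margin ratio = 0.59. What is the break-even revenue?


Formula: BER = Fixed Costs / Contribution Margin Ratio
BER = $36478 / 0.59
BER = $61827.12 (to the nearest cent)

$61827.12


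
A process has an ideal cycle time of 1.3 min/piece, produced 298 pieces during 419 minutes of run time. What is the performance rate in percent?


Formula: Performance = (Ideal CT * Total Count) / Run Time * 100
Ideal output time = 1.3 * 298 = 387.4 min
Performance = 387.4 / 419 * 100 = 92.5%

92.5%


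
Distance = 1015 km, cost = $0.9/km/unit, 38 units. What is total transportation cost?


TC = dist * cost * units = 1015 * 0.9 * 38 = $34713.00

$34713.00


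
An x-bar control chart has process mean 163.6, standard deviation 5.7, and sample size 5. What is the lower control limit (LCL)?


LCL = 163.6 - 3 * 5.7 / sqrt(5)

155.95


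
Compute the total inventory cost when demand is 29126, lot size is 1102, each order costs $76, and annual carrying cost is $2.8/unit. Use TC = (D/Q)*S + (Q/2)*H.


TC = 29126/1102 * 76 + 1102/2 * 2.8

$3551.49


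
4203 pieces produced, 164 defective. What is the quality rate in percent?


Formula: Quality Rate = Good Pieces / Total Pieces * 100
Good pieces = 4203 - 164 = 4039
QR = 4039 / 4203 * 100 = 96.1%

96.1%


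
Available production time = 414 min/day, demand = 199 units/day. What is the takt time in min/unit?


Formula: Takt Time = Available Production Time / Customer Demand
Takt = 414 min/day / 199 units/day
Takt = 2.08 min/unit

2.08 min/unit


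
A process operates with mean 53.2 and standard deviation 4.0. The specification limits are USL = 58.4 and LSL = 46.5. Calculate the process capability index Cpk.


Cpu = (58.4 - 53.2) / (3 * 4.0) = 0.43
Cpl = (53.2 - 46.5) / (3 * 4.0) = 0.56
Cpk = min(0.43, 0.56) = 0.43

0.43


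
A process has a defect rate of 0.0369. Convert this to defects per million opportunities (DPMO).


DPMO = defect_rate * 1000000 = 0.0369 * 1000000

36900


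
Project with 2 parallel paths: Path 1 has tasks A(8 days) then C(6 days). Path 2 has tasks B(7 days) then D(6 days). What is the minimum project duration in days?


Path 1 = 8 + 6 = 14 days
Path 2 = 7 + 6 = 13 days
Duration = max(14, 13) = 14 days

14 days


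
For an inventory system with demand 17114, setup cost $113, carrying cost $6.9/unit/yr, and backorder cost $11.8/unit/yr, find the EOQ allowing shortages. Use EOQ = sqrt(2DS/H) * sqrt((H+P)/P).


Formula: EOQ* = sqrt(2DS/H) * sqrt((H+P)/P)
Base EOQ = sqrt(2*17114*113/6.9) = 748.7 units
Correction = sqrt((6.9+11.8)/11.8) = 1.25887
EOQ* = 748.7 * 1.25887 = 942.5 units

942.5 units


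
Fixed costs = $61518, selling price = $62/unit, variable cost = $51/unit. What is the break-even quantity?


Formula: BEQ = Fixed Costs / (Price - Variable Cost)
Contribution margin = $62 - $51 = $11/unit
BEQ = ceil($61518 / $11/unit) = ceil(5592.55) = 5593 units

5593 units


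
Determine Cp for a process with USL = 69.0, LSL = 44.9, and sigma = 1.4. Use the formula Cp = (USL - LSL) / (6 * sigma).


Cp = (69.0 - 44.9) / (6 * 1.4)

2.87


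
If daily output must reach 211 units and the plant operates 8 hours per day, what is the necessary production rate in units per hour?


Formula: Production Rate = Daily Demand / Available Hours
Rate = 211 units/day / 8 hours/day
Rate = 26.4 units/hour

26.4 units/hour


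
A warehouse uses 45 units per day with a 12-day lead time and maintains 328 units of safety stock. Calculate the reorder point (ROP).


Formula: ROP = (Daily Demand * Lead Time) + Safety Stock
Demand during lead time = 45 * 12 = 540 units
ROP = 540 + 328 = 868 units

868 units


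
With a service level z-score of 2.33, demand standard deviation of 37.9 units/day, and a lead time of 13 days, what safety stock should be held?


Formula: SS = z * sigma_d * sqrt(LT)
sqrt(LT) = sqrt(13) = 3.6056
SS = 2.33 * 37.9 * 3.6056
SS = 318.4 units

318.4 units


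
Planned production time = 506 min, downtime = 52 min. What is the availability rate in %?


Formula: Availability = (Planned Time - Downtime) / Planned Time * 100
Uptime = 506 - 52 = 454 min
Availability = 454 / 506 * 100 = 89.7%

89.7%


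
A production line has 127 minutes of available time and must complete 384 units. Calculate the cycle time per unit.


Formula: CT = Available Time / Number of Units
CT = 127 min / 384 units
CT = 0.33 min/unit

0.33 min/unit


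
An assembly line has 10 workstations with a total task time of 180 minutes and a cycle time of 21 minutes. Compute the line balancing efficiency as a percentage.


Formula: Efficiency = Sum of Task Times / (N_stations * CT) * 100
Total station capacity = 10 stations * 21 min = 210 min
Efficiency = 180 / 210 * 100 = 85.7%

85.7%


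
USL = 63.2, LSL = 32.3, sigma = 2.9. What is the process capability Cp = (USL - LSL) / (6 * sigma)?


Cp = (63.2 - 32.3) / (6 * 2.9)

1.78


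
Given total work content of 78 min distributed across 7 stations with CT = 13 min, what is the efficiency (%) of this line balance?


Formula: Efficiency = Sum of Task Times / (N_stations * CT) * 100
Total station capacity = 7 stations * 13 min = 91 min
Efficiency = 78 / 91 * 100 = 85.7%

85.7%


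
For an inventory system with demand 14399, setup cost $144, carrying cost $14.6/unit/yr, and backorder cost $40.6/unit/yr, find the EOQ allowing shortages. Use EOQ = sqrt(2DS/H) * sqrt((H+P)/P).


Formula: EOQ* = sqrt(2DS/H) * sqrt((H+P)/P)
Base EOQ = sqrt(2*14399*144/14.6) = 532.95 units
Correction = sqrt((14.6+40.6)/40.6) = 1.16602
EOQ* = 532.95 * 1.16602 = 621.4 units

621.4 units


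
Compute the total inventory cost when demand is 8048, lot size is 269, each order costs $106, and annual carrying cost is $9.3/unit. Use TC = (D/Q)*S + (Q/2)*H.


TC = 8048/269 * 106 + 269/2 * 9.3

$4422.18


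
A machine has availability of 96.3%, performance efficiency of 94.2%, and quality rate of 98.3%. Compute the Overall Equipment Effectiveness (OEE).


Formula: OEE = Availability * Performance * Quality / 10000
A * P = 96.3% * 94.2% / 100 = 90.71%
OEE = 90.71% * 98.3% / 100 = 89.2%

89.2%


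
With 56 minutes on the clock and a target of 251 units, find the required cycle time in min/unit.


Formula: CT = Available Time / Number of Units
CT = 56 min / 251 units
CT = 0.22 min/unit

0.22 min/unit


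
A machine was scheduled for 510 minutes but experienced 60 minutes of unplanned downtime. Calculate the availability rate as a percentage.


Formula: Availability = (Planned Time - Downtime) / Planned Time * 100
Uptime = 510 - 60 = 450 min
Availability = 450 / 510 * 100 = 88.2%

88.2%


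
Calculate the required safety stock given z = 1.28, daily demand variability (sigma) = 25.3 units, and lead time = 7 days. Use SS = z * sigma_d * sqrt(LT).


Formula: SS = z * sigma_d * sqrt(LT)
sqrt(LT) = sqrt(7) = 2.6458
SS = 1.28 * 25.3 * 2.6458
SS = 85.7 units

85.7 units


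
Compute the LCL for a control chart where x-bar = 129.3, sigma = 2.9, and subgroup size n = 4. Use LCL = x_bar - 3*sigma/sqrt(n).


LCL = 129.3 - 3 * 2.9 / sqrt(4)

124.95


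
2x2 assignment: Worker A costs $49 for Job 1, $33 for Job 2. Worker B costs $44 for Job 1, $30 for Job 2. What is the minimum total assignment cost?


Option 1: A->1 + B->2 = $49 + $30 = $79
Option 2: A->2 + B->1 = $33 + $44 = $77
Min cost = min($79, $77) = $77

$77


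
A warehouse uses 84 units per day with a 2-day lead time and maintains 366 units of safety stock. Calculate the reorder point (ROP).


Formula: ROP = (Daily Demand * Lead Time) + Safety Stock
Demand during lead time = 84 * 2 = 168 units
ROP = 168 + 366 = 534 units

534 units


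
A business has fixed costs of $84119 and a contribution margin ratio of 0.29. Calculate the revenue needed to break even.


Formula: BER = Fixed Costs / Contribution Margin Ratio
BER = $84119 / 0.29
BER = $290065.52 (to the nearest cent)

$290065.52


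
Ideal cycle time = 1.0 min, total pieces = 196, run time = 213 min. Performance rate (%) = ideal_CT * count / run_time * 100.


Formula: Performance = (Ideal CT * Total Count) / Run Time * 100
Ideal output time = 1.0 * 196 = 196.0 min
Performance = 196.0 / 213 * 100 = 92.0%

92.0%


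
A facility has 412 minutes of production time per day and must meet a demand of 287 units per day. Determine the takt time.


Formula: Takt Time = Available Production Time / Customer Demand
Takt = 412 min/day / 287 units/day
Takt = 1.44 min/unit

1.44 min/unit


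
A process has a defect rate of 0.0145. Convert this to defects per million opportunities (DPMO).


DPMO = defect_rate * 1000000 = 0.0145 * 1000000

14500


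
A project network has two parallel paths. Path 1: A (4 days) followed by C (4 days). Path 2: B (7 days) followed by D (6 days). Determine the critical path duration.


Path 1 = 4 + 4 = 8 days
Path 2 = 7 + 6 = 13 days
Duration = max(8, 13) = 13 days

13 days


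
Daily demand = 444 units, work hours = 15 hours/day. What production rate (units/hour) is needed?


Formula: Production Rate = Daily Demand / Available Hours
Rate = 444 units/day / 15 hours/day
Rate = 29.6 units/hour

29.6 units/hour


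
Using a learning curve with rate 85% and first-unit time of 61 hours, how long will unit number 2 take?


Formula: T_n = T_1 * (learning_rate)^(log2(n)) where learning_rate = rate/100
Doublings = log2(2) = 1
T_n = 61 * 0.85^1
T_n = 61 * 0.85 = 51.9 hours

51.9 hours


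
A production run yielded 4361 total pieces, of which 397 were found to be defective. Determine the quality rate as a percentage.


Formula: Quality Rate = Good Pieces / Total Pieces * 100
Good pieces = 4361 - 397 = 3964
QR = 3964 / 4361 * 100 = 90.9%

90.9%


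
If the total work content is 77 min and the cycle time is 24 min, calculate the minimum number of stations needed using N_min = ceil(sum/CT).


Formula: N_min = ceil(Sum of Task Times / Cycle Time)
N_min = ceil(77 min / 24 min) = ceil(3.2083)
N_min = 4 stations

4


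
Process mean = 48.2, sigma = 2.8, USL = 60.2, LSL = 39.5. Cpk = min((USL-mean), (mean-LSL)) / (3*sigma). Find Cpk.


Cpu = (60.2 - 48.2) / (3 * 2.8) = 1.43
Cpl = (48.2 - 39.5) / (3 * 2.8) = 1.04
Cpk = min(1.43, 1.04) = 1.04

1.04


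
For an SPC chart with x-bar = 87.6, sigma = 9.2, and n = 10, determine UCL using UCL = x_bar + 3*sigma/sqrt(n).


UCL = 87.6 + 3 * 9.2 / sqrt(10)

96.33


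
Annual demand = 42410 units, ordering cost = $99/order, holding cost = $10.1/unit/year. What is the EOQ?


Formula: EOQ = sqrt(2 * D * S / H)
Numerator: 2 * 42410 * 99 = 8397180
2DS/H = 8397180 / 10.1 = 831404.0
EOQ = sqrt(831404.0) = 911.8 units

911.8 units


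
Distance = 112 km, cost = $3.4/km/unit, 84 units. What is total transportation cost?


TC = dist * cost * units = 112 * 3.4 * 84 = $31987.20

$31987.20


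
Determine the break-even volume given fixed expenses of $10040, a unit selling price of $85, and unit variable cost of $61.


Formula: BEQ = Fixed Costs / (Price - Variable Cost)
Contribution margin = $85 - $61 = $24/unit
BEQ = ceil($10040 / $24/unit) = ceil(418.33) = 419 units

419 units


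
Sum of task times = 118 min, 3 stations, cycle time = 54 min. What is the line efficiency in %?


Formula: Efficiency = Sum of Task Times / (N_stations * CT) * 100
Total station capacity = 3 stations * 54 min = 162 min
Efficiency = 118 / 162 * 100 = 72.8%

72.8%


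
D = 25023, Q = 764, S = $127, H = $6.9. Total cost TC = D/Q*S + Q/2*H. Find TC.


TC = 25023/764 * 127 + 764/2 * 6.9

$6795.38


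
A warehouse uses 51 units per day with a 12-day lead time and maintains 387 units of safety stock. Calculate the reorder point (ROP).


Formula: ROP = (Daily Demand * Lead Time) + Safety Stock
Demand during lead time = 51 * 12 = 612 units
ROP = 612 + 387 = 999 units

999 units


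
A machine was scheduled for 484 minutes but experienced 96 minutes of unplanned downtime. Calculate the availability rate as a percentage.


Formula: Availability = (Planned Time - Downtime) / Planned Time * 100
Uptime = 484 - 96 = 388 min
Availability = 388 / 484 * 100 = 80.2%

80.2%


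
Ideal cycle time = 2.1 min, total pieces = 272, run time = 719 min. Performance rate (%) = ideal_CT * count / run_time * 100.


Formula: Performance = (Ideal CT * Total Count) / Run Time * 100
Ideal output time = 2.1 * 272 = 571.2 min
Performance = 571.2 / 719 * 100 = 79.4%

79.4%


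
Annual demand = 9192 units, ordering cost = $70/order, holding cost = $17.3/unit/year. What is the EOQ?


Formula: EOQ = sqrt(2 * D * S / H)
Numerator: 2 * 9192 * 70 = 1286880
2DS/H = 1286880 / 17.3 = 74386.1
EOQ = sqrt(74386.1) = 272.7 units

272.7 units


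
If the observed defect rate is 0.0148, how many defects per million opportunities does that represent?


DPMO = defect_rate * 1000000 = 0.0148 * 1000000

14800


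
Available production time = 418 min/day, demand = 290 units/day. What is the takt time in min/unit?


Formula: Takt Time = Available Production Time / Customer Demand
Takt = 418 min/day / 290 units/day
Takt = 1.44 min/unit

1.44 min/unit


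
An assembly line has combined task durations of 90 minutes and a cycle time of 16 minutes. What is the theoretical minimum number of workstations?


Formula: N_min = ceil(Sum of Task Times / Cycle Time)
N_min = ceil(90 min / 16 min) = ceil(5.625)
N_min = 6 stations

6


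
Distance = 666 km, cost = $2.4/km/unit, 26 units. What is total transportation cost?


TC = dist * cost * units = 666 * 2.4 * 26 = $41558.40

$41558.40


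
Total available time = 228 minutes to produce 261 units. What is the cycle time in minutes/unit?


Formula: CT = Available Time / Number of Units
CT = 228 min / 261 units
CT = 0.87 min/unit

0.87 min/unit


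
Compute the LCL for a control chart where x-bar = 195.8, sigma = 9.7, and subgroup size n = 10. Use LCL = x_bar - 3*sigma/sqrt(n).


LCL = 195.8 - 3 * 9.7 / sqrt(10)

186.6


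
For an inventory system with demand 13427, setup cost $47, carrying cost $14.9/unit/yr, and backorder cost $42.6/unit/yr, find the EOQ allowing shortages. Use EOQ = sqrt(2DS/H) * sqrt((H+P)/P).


Formula: EOQ* = sqrt(2DS/H) * sqrt((H+P)/P)
Base EOQ = sqrt(2*13427*47/14.9) = 291.05 units
Correction = sqrt((14.9+42.6)/42.6) = 1.16179
EOQ* = 291.05 * 1.16179 = 338.1 units

338.1 units


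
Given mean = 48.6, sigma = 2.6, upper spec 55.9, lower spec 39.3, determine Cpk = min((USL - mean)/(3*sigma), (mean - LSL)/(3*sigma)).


Cpu = (55.9 - 48.6) / (3 * 2.6) = 0.94
Cpl = (48.6 - 39.3) / (3 * 2.6) = 1.19
Cpk = min(0.94, 1.19) = 0.94

0.94


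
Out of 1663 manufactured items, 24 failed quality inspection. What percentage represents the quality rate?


Formula: Quality Rate = Good Pieces / Total Pieces * 100
Good pieces = 1663 - 24 = 1639
QR = 1639 / 1663 * 100 = 98.6%

98.6%


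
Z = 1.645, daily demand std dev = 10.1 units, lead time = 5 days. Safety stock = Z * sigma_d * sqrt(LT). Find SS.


Formula: SS = z * sigma_d * sqrt(LT)
sqrt(LT) = sqrt(5) = 2.2361
SS = 1.645 * 10.1 * 2.2361
SS = 37.2 units

37.2 units


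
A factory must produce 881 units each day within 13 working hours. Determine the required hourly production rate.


Formula: Production Rate = Daily Demand / Available Hours
Rate = 881 units/day / 13 hours/day
Rate = 67.8 units/hour

67.8 units/hour


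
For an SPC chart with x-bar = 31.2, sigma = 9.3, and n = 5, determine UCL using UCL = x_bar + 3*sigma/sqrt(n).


UCL = 31.2 + 3 * 9.3 / sqrt(5)

43.68


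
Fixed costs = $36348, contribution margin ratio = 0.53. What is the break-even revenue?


Formula: BER = Fixed Costs / Contribution Margin Ratio
BER = $36348 / 0.53
BER = $68581.13 (to the nearest cent)

$68581.13


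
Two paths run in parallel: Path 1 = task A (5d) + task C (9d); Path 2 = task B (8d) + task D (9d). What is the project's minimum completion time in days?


Path 1 = 5 + 9 = 14 days
Path 2 = 8 + 9 = 17 days
Duration = max(14, 17) = 17 days

17 days


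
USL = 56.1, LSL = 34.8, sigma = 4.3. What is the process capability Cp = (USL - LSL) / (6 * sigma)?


Cp = (56.1 - 34.8) / (6 * 4.3)

0.83


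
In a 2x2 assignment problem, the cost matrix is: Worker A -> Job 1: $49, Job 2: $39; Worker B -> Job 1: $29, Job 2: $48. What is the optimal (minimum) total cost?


Option 1: A->1 + B->2 = $49 + $48 = $97
Option 2: A->2 + B->1 = $39 + $29 = $68
Min cost = min($97, $68) = $68

$68


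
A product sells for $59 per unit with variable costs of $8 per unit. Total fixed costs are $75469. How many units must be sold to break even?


Formula: BEQ = Fixed Costs / (Price - Variable Cost)
Contribution margin = $59 - $8 = $51/unit
BEQ = ceil($75469 / $51/unit) = ceil(1479.78) = 1480 units

1480 units


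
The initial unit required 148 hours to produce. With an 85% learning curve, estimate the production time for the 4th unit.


Formula: T_n = T_1 * (learning_rate)^(log2(n)) where learning_rate = rate/100
Doublings = log2(4) = 2
T_n = 148 * 0.85^2
T_n = 148 * 0.7225 = 106.9 hours

106.9 hours


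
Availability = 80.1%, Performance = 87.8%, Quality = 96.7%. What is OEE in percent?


Formula: OEE = Availability * Performance * Quality / 10000
A * P = 80.1% * 87.8% / 100 = 70.33%
OEE = 70.33% * 96.7% / 100 = 68.0%

68.0%


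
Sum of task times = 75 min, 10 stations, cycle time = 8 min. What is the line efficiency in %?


Formula: Efficiency = Sum of Task Times / (N_stations * CT) * 100
Total station capacity = 10 stations * 8 min = 80 min
Efficiency = 75 / 80 * 100 = 93.8%

93.8%


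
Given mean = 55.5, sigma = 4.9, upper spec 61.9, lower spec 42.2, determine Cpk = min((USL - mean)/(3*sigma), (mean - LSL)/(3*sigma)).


Cpu = (61.9 - 55.5) / (3 * 4.9) = 0.44
Cpl = (55.5 - 42.2) / (3 * 4.9) = 0.9
Cpk = min(0.44, 0.9) = 0.44

0.44


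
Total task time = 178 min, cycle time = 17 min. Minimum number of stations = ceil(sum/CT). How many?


Formula: N_min = ceil(Sum of Task Times / Cycle Time)
N_min = ceil(178 min / 17 min) = ceil(10.4706)
N_min = 11 stations

11


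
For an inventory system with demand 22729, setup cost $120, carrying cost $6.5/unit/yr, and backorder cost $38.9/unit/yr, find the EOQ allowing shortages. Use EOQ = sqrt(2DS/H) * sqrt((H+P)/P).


Formula: EOQ* = sqrt(2DS/H) * sqrt((H+P)/P)
Base EOQ = sqrt(2*22729*120/6.5) = 916.09 units
Correction = sqrt((6.5+38.9)/38.9) = 1.08032
EOQ* = 916.09 * 1.08032 = 989.7 units

989.7 units


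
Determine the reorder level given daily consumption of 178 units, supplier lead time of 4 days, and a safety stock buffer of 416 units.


Formula: ROP = (Daily Demand * Lead Time) + Safety Stock
Demand during lead time = 178 * 4 = 712 units
ROP = 712 + 416 = 1128 units

1128 units


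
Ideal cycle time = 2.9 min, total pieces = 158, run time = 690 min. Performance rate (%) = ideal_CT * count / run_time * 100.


Formula: Performance = (Ideal CT * Total Count) / Run Time * 100
Ideal output time = 2.9 * 158 = 458.2 min
Performance = 458.2 / 690 * 100 = 66.4%

66.4%


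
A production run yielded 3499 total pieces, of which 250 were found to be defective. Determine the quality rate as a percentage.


Formula: Quality Rate = Good Pieces / Total Pieces * 100
Good pieces = 3499 - 250 = 3249
QR = 3249 / 3499 * 100 = 92.9%

92.9%


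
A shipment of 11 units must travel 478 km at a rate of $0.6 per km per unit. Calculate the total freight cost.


TC = dist * cost * units = 478 * 0.6 * 11 = $3154.80

$3154.80


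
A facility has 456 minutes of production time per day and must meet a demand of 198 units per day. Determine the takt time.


Formula: Takt Time = Available Production Time / Customer Demand
Takt = 456 min/day / 198 units/day
Takt = 2.3 min/unit

2.3 min/unit


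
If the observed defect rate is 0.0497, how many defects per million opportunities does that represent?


DPMO = defect_rate * 1000000 = 0.0497 * 1000000

49700


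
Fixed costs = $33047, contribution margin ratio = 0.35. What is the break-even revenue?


Formula: BER = Fixed Costs / Contribution Margin Ratio
BER = $33047 / 0.35
BER = $94420.00 (to the nearest cent)

$94420.00


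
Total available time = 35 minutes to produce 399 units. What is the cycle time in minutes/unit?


Formula: CT = Available Time / Number of Units
CT = 35 min / 399 units
CT = 0.09 min/unit

0.09 min/unit


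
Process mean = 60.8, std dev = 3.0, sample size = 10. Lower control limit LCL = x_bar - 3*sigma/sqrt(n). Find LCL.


LCL = 60.8 - 3 * 3.0 / sqrt(10)

57.95


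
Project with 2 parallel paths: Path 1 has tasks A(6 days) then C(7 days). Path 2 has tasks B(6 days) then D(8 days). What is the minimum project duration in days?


Path 1 = 6 + 7 = 13 days
Path 2 = 6 + 8 = 14 days
Duration = max(13, 14) = 14 days

14 days


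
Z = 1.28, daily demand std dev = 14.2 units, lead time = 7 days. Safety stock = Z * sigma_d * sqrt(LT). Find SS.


Formula: SS = z * sigma_d * sqrt(LT)
sqrt(LT) = sqrt(7) = 2.6458
SS = 1.28 * 14.2 * 2.6458
SS = 48.1 units

48.1 units


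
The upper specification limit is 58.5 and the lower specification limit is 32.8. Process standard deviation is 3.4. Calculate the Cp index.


Cp = (58.5 - 32.8) / (6 * 3.4)

1.26


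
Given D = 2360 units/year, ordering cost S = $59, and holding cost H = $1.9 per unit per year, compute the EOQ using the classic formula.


Formula: EOQ = sqrt(2 * D * S / H)
Numerator: 2 * 2360 * 59 = 278480
2DS/H = 278480 / 1.9 = 146568.4
EOQ = sqrt(146568.4) = 382.8 units

382.8 units


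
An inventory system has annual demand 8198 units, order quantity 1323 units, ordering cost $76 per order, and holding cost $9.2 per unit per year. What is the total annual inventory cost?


TC = 8198/1323 * 76 + 1323/2 * 9.2

$6556.74


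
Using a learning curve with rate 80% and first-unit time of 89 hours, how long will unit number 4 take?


Formula: T_n = T_1 * (learning_rate)^(log2(n)) where learning_rate = rate/100
Doublings = log2(4) = 2
T_n = 89 * 0.8^2
T_n = 89 * 0.64 = 57.0 hours

57.0 hours


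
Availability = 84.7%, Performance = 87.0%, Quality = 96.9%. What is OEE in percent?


Formula: OEE = Availability * Performance * Quality / 10000
A * P = 84.7% * 87.0% / 100 = 73.69%
OEE = 73.69% * 96.9% / 100 = 71.4%

71.4%


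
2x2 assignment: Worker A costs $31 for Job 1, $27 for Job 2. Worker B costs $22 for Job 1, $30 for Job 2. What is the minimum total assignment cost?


Option 1: A->1 + B->2 = $31 + $30 = $61
Option 2: A->2 + B->1 = $27 + $22 = $49
Min cost = min($61, $49) = $49

$49


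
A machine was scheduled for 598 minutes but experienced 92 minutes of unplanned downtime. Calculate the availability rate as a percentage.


Formula: Availability = (Planned Time - Downtime) / Planned Time * 100
Uptime = 598 - 92 = 506 min
Availability = 506 / 598 * 100 = 84.6%

84.6%


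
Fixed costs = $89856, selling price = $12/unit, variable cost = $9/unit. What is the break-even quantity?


Formula: BEQ = Fixed Costs / (Price - Variable Cost)
Contribution margin = $12 - $9 = $3/unit
BEQ = ceil($89856 / $3/unit) = ceil(29952.0) = 29952 units

29952 units
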